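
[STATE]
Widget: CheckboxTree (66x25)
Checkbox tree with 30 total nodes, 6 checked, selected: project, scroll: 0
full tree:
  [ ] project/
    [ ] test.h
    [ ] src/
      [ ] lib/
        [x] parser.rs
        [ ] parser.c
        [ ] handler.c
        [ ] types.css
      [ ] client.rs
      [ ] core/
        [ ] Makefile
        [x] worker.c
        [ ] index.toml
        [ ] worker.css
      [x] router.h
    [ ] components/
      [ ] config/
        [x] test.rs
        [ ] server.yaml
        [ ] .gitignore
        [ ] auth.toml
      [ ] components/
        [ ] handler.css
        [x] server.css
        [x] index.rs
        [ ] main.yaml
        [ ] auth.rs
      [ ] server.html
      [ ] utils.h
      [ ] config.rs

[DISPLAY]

>[-] project/                                                     
   [ ] test.h                                                     
   [-] src/                                                       
     [-] lib/                                                     
       [x] parser.rs                                              
       [ ] parser.c                                               
       [ ] handler.c                                              
       [ ] types.css                                              
     [ ] client.rs                                                
     [-] core/                                                    
       [ ] Makefile                                               
       [x] worker.c                                               
       [ ] index.toml                                             
       [ ] worker.css                                             
     [x] router.h                                                 
   [-] components/                                                
     [-] config/                                                  
       [x] test.rs                                                
       [ ] server.yaml                                            
       [ ] .gitignore                                             
       [ ] auth.toml                                              
     [-] components/                                              
       [ ] handler.css                                            
       [x] server.css                                             
       [x] index.rs                                               


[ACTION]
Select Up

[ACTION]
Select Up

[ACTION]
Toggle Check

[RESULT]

>[x] project/                                                     
   [x] test.h                                                     
   [x] src/                                                       
     [x] lib/                                                     
       [x] parser.rs                                              
       [x] parser.c                                               
       [x] handler.c                                              
       [x] types.css                                              
     [x] client.rs                                                
     [x] core/                                                    
       [x] Makefile                                               
       [x] worker.c                                               
       [x] index.toml                                             
       [x] worker.css                                             
     [x] router.h                                                 
   [x] components/                                                
     [x] config/                                                  
       [x] test.rs                                                
       [x] server.yaml                                            
       [x] .gitignore                                             
       [x] auth.toml                                              
     [x] components/                                              
       [x] handler.css                                            
       [x] server.css                                             
       [x] index.rs                                               


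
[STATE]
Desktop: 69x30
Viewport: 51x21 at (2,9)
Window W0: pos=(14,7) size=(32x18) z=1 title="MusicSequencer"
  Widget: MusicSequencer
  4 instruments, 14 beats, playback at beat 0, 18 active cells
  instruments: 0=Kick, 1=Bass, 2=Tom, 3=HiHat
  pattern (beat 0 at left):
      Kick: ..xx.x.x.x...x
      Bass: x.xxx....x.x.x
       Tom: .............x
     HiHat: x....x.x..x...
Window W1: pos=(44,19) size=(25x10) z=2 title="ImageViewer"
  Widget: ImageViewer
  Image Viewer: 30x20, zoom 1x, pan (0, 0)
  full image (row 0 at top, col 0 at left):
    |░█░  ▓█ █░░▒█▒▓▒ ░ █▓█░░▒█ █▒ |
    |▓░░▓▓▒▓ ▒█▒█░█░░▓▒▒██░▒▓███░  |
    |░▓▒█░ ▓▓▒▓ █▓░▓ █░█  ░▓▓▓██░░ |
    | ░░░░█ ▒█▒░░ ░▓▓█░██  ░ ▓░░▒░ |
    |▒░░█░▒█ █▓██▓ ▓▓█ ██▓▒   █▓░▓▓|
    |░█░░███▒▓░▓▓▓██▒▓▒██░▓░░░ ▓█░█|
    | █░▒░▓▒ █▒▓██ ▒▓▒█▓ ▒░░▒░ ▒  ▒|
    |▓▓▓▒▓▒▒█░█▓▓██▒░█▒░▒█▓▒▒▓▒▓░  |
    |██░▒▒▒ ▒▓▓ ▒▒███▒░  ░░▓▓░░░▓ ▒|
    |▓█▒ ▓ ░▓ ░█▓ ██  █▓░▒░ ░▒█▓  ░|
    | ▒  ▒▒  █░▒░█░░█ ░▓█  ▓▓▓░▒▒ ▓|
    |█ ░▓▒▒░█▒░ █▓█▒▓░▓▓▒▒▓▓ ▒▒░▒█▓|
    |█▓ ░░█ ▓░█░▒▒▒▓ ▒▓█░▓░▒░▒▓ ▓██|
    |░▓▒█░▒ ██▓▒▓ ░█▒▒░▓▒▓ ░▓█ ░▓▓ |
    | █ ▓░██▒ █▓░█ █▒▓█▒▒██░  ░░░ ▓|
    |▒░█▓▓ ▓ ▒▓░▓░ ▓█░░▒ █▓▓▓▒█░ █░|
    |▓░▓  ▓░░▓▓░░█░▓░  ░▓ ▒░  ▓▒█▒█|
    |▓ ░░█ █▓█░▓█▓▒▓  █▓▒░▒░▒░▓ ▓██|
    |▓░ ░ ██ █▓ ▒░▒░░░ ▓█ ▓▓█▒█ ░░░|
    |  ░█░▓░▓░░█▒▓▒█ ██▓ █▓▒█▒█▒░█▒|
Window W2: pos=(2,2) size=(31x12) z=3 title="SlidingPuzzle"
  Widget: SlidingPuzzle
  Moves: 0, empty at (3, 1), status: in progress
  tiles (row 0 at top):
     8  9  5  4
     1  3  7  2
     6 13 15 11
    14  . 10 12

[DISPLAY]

┃├────┼────┼────┼────┤        ┃────────────┨       
┃│  6 │ 13 │ 15 │ 11 │        ┃23          ┃       
┃├────┼────┼────┼────┤        ┃·█          ┃       
┃│ 14 │    │ 10 │ 12 │        ┃·█          ┃       
┗━━━━━━━━━━━━━━━━━━━━━━━━━━━━━┛·█          ┃       
            ┃ HiHat█····█·█··█···          ┃       
            ┃                              ┃       
            ┃                              ┃       
            ┃                              ┃       
            ┃                              ┃       
            ┃                             ┏━━━━━━━━
            ┃                             ┃ ImageVi
            ┃                             ┠────────
            ┃                             ┃░█░  ▓█ 
            ┃                             ┃▓░░▓▓▒▓ 
            ┗━━━━━━━━━━━━━━━━━━━━━━━━━━━━━┃░▓▒█░ ▓▓
                                          ┃ ░░░░█ ▒
                                          ┃▒░░█░▒█ 
                                          ┃░█░░███▒
                                          ┗━━━━━━━━
                                                   


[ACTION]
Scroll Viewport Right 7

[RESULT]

────┼────┼────┤        ┃────────────┨              
 13 │ 15 │ 11 │        ┃23          ┃              
────┼────┼────┤        ┃·█          ┃              
    │ 10 │ 12 │        ┃·█          ┃              
━━━━━━━━━━━━━━━━━━━━━━━┛·█          ┃              
     ┃ HiHat█····█·█··█···          ┃              
     ┃                              ┃              
     ┃                              ┃              
     ┃                              ┃              
     ┃                              ┃              
     ┃                             ┏━━━━━━━━━━━━━━━
     ┃                             ┃ ImageViewer   
     ┃                             ┠───────────────
     ┃                             ┃░█░  ▓█ █░░▒█▒▓
     ┃                             ┃▓░░▓▓▒▓ ▒█▒█░█░
     ┗━━━━━━━━━━━━━━━━━━━━━━━━━━━━━┃░▓▒█░ ▓▓▒▓ █▓░▓
                                   ┃ ░░░░█ ▒█▒░░ ░▓
                                   ┃▒░░█░▒█ █▓██▓ ▓
                                   ┃░█░░███▒▓░▓▓▓██
                                   ┗━━━━━━━━━━━━━━━
                                                   


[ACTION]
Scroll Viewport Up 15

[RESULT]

                                                   
                                                   
━━━━━━━━━━━━━━━━━━━━━━━┓                           
ngPuzzle               ┃                           
───────────────────────┨                           
────┬────┬────┐        ┃                           
  9 │  5 │  4 │        ┃                           
────┼────┼────┤        ┃━━━━━━━━━━━━┓              
  3 │  7 │  2 │        ┃            ┃              
────┼────┼────┤        ┃────────────┨              
 13 │ 15 │ 11 │        ┃23          ┃              
────┼────┼────┤        ┃·█          ┃              
    │ 10 │ 12 │        ┃·█          ┃              
━━━━━━━━━━━━━━━━━━━━━━━┛·█          ┃              
     ┃ HiHat█····█·█··█···          ┃              
     ┃                              ┃              
     ┃                              ┃              
     ┃                              ┃              
     ┃                              ┃              
     ┃                             ┏━━━━━━━━━━━━━━━
     ┃                             ┃ ImageViewer   


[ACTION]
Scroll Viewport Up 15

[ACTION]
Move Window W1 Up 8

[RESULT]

                                                   
                                                   
━━━━━━━━━━━━━━━━━━━━━━━┓                           
ngPuzzle               ┃                           
───────────────────────┨                           
────┬────┬────┐        ┃                           
  9 │  5 │  4 │        ┃                           
────┼────┼────┤        ┃━━━━━━━━━━━━┓              
  3 │  7 │  2 │        ┃            ┃              
────┼────┼────┤        ┃────────────┨              
 13 │ 15 │ 11 │        ┃23          ┃              
────┼────┼────┤        ┃·█         ┏━━━━━━━━━━━━━━━
    │ 10 │ 12 │        ┃·█         ┃ ImageViewer   
━━━━━━━━━━━━━━━━━━━━━━━┛·█         ┠───────────────
     ┃ HiHat█····█·█··█···         ┃░█░  ▓█ █░░▒█▒▓
     ┃                             ┃▓░░▓▓▒▓ ▒█▒█░█░
     ┃                             ┃░▓▒█░ ▓▓▒▓ █▓░▓
     ┃                             ┃ ░░░░█ ▒█▒░░ ░▓
     ┃                             ┃▒░░█░▒█ █▓██▓ ▓
     ┃                             ┃░█░░███▒▓░▓▓▓██
     ┃                             ┗━━━━━━━━━━━━━━━


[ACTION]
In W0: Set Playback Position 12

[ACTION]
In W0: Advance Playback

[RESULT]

                                                   
                                                   
━━━━━━━━━━━━━━━━━━━━━━━┓                           
ngPuzzle               ┃                           
───────────────────────┨                           
────┬────┬────┐        ┃                           
  9 │  5 │  4 │        ┃                           
────┼────┼────┤        ┃━━━━━━━━━━━━┓              
  3 │  7 │  2 │        ┃            ┃              
────┼────┼────┤        ┃────────────┨              
 13 │ 15 │ 11 │        ┃2▼          ┃              
────┼────┼────┤        ┃·█         ┏━━━━━━━━━━━━━━━
    │ 10 │ 12 │        ┃·█         ┃ ImageViewer   
━━━━━━━━━━━━━━━━━━━━━━━┛·█         ┠───────────────
     ┃ HiHat█····█·█··█···         ┃░█░  ▓█ █░░▒█▒▓
     ┃                             ┃▓░░▓▓▒▓ ▒█▒█░█░
     ┃                             ┃░▓▒█░ ▓▓▒▓ █▓░▓
     ┃                             ┃ ░░░░█ ▒█▒░░ ░▓
     ┃                             ┃▒░░█░▒█ █▓██▓ ▓
     ┃                             ┃░█░░███▒▓░▓▓▓██
     ┃                             ┗━━━━━━━━━━━━━━━


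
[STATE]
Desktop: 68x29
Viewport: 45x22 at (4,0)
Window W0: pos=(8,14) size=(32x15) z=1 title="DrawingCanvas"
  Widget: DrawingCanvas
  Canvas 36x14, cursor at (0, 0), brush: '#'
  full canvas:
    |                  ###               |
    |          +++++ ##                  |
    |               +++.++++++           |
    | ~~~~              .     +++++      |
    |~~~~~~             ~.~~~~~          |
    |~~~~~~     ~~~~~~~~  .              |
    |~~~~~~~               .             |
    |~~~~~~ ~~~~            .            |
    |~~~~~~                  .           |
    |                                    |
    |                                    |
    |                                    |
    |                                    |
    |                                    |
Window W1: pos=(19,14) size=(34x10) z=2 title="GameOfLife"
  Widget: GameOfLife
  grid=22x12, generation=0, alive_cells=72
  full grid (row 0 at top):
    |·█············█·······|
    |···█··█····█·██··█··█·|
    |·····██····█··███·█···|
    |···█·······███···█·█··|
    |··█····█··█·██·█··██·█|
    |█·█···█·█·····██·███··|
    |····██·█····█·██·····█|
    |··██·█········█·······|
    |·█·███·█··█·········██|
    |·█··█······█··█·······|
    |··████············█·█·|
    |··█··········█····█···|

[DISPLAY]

                                             
                                             
                                             
                                             
                                             
                                             
                                             
                                             
                                             
                                             
                                             
                                             
                                             
                                             
    ┏━━━━━━━━━━┏━━━━━━━━━━━━━━━━━━━━━━━━━━━━━
    ┃ DrawingCa┃ GameOfLife                  
    ┠──────────┠─────────────────────────────
    ┃+         ┃Gen: 0                       
    ┃          ┃···█·······███···█·█··       
    ┃          ┃··█····█··█·██·█··██·█       
    ┃ ~~~~     ┃█·█···█·█·····██·███··       
    ┃~~~~~~    ┃····██·█····█·██·····█       


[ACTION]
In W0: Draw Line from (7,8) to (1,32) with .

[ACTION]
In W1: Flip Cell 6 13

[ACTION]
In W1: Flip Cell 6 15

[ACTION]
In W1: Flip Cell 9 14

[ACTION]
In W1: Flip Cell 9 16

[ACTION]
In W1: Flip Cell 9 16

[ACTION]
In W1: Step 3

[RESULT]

                                             
                                             
                                             
                                             
                                             
                                             
                                             
                                             
                                             
                                             
                                             
                                             
                                             
                                             
    ┏━━━━━━━━━━┏━━━━━━━━━━━━━━━━━━━━━━━━━━━━━
    ┃ DrawingCa┃ GameOfLife                  
    ┠──────────┠─────────────────────────────
    ┃+         ┃Gen: 3                       
    ┃          ┃··█····██·█·█·██·····█       
    ┃          ┃·█·····██·····██····█·       
    ┃ ~~~~     ┃████···██·····█·······       
    ┃~~~~~~    ┃·██··██········█···█··       


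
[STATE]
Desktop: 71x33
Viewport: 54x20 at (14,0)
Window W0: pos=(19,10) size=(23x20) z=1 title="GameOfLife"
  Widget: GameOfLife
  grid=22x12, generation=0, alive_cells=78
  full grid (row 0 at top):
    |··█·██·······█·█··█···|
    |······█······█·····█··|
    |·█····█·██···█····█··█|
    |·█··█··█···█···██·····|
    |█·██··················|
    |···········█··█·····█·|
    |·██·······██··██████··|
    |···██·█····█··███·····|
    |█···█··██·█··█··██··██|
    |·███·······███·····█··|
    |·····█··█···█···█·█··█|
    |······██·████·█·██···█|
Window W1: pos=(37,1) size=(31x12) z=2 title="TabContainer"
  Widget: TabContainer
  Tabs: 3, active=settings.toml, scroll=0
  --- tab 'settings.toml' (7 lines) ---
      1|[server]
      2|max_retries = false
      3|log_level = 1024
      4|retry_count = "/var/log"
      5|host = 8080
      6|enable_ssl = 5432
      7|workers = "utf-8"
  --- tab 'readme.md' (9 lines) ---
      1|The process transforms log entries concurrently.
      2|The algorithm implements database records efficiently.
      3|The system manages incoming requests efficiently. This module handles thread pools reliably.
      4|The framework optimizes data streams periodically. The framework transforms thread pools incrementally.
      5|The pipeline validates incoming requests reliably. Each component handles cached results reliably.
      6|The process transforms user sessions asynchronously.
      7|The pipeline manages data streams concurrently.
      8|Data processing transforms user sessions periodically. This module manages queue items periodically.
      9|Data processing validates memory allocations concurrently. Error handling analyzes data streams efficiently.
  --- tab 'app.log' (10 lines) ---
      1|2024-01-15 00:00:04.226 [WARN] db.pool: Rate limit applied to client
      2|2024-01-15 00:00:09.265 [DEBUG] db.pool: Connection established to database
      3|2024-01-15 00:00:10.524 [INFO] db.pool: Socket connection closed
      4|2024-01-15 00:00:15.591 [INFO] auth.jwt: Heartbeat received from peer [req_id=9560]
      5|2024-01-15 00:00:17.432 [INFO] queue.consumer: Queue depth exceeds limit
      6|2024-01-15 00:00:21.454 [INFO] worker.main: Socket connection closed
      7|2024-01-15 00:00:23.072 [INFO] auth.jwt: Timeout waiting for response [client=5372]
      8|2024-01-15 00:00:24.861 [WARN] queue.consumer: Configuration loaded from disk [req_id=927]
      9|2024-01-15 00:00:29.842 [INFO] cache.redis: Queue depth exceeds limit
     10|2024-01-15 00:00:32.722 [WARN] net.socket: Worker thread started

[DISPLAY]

                                                      
                       ┏━━━━━━━━━━━━━━━━━━━━━━━━━━━━━┓
                       ┃ TabContainer                ┃
                       ┠─────────────────────────────┨
                       ┃[settings.toml]│ readme.md │ ┃
                       ┃─────────────────────────────┃
                       ┃[server]                     ┃
                       ┃max_retries = false          ┃
                       ┃log_level = 1024             ┃
                       ┃retry_count = "/var/log"     ┃
     ┏━━━━━━━━━━━━━━━━━┃host = 8080                  ┃
     ┃ GameOfLife      ┃enable_ssl = 5432            ┃
     ┠─────────────────┗━━━━━━━━━━━━━━━━━━━━━━━━━━━━━┛
     ┃Gen: 0               ┃                          
     ┃··█·██·······█·█··█··┃                          
     ┃······█······█·····█·┃                          
     ┃·█····█·██···█····█··┃                          
     ┃·█··█··█···█···██····┃                          
     ┃█·██·················┃                          
     ┃···········█··█·····█┃                          


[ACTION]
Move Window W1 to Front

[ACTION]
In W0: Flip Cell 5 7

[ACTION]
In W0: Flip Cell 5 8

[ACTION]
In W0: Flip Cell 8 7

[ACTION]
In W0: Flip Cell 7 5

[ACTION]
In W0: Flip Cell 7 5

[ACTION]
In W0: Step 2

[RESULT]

                                                      
                       ┏━━━━━━━━━━━━━━━━━━━━━━━━━━━━━┓
                       ┃ TabContainer                ┃
                       ┠─────────────────────────────┨
                       ┃[settings.toml]│ readme.md │ ┃
                       ┃─────────────────────────────┃
                       ┃[server]                     ┃
                       ┃max_retries = false          ┃
                       ┃log_level = 1024             ┃
                       ┃retry_count = "/var/log"     ┃
     ┏━━━━━━━━━━━━━━━━━┃host = 8080                  ┃
     ┃ GameOfLife      ┃enable_ssl = 5432            ┃
     ┠─────────────────┗━━━━━━━━━━━━━━━━━━━━━━━━━━━━━┛
     ┃Gen: 2               ┃                          
     ┃······█······█·······┃                          
     ┃·······█····█·█······┃                          
     ┃·····█··█···█········┃                          
     ┃██·██····█···········┃                          
     ┃██·██··███·····████··┃                          
     ┃·█··█··████··████··█·┃                          


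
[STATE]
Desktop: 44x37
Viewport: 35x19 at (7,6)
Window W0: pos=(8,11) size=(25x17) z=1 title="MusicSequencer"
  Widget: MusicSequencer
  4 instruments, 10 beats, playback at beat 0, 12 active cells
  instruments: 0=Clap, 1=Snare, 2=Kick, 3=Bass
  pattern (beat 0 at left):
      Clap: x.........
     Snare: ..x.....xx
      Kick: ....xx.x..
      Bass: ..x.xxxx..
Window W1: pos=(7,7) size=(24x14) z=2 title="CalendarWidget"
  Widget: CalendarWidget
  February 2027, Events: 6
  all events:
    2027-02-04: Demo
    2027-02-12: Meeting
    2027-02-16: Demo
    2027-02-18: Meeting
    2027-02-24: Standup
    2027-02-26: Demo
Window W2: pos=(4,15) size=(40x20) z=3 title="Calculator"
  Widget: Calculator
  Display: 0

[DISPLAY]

                                   
┏━━━━━━━━━━━━━━━━━━━━━━┓           
┃ CalendarWidget       ┃           
┠──────────────────────┨           
┃    February 2027     ┃           
┃Mo Tu We Th Fr Sa Su  ┃━┓         
┃ 1  2  3  4*  5  6  7 ┃ ┃         
┃ 8  9 10 11 12* 13 14 ┃─┨         
┃15 16* 17 18* 19 20 21┃ ┃         
━━━━━━━━━━━━━━━━━━━━━━━━━━━━━━━━━━━
alculator                          
───────────────────────────────────
                                   
──┬───┬───┬───┐                    
7 │ 8 │ 9 │ ÷ │                    
──┼───┼───┼───┤                    
4 │ 5 │ 6 │ × │                    
──┼───┼───┼───┤                    
1 │ 2 │ 3 │ - │                    


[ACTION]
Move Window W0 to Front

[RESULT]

                                   
┏━━━━━━━━━━━━━━━━━━━━━━┓           
┃ CalendarWidget       ┃           
┠──────────────────────┨           
┃    February 2027     ┃           
┃┏━━━━━━━━━━━━━━━━━━━━━━━┓         
┃┃ MusicSequencer        ┃         
┃┠───────────────────────┨         
┃┃      ▼123456789       ┃         
━┃  Clap█·········       ┃━━━━━━━━━
a┃ Snare··█·····██       ┃         
─┃  Kick····██·█··       ┃─────────
 ┃  Bass··█·████··       ┃         
─┃                       ┃         
7┃                       ┃         
─┃                       ┃         
4┃                       ┃         
─┃                       ┃         
1┃                       ┃         


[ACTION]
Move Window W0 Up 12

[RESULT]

 ┃  Kick····██·█··       ┃         
┏┃  Bass··█·████··       ┃         
┃┃                       ┃         
┠┃                       ┃         
┃┃                       ┃         
┃┃                       ┃         
┃┃                       ┃         
┃┃                       ┃         
┃┃                       ┃         
━┃                       ┃━━━━━━━━━
a┗━━━━━━━━━━━━━━━━━━━━━━━┛         
───────────────────────────────────
                                   
──┬───┬───┬───┐                    
7 │ 8 │ 9 │ ÷ │                    
──┼───┼───┼───┤                    
4 │ 5 │ 6 │ × │                    
──┼───┼───┼───┤                    
1 │ 2 │ 3 │ - │                    


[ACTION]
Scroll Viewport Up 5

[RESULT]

 ┃ MusicSequencer        ┃         
 ┠───────────────────────┨         
 ┃      ▼123456789       ┃         
 ┃  Clap█·········       ┃         
 ┃ Snare··█·····██       ┃         
 ┃  Kick····██·█··       ┃         
┏┃  Bass··█·████··       ┃         
┃┃                       ┃         
┠┃                       ┃         
┃┃                       ┃         
┃┃                       ┃         
┃┃                       ┃         
┃┃                       ┃         
┃┃                       ┃         
━┃                       ┃━━━━━━━━━
a┗━━━━━━━━━━━━━━━━━━━━━━━┛         
───────────────────────────────────
                                   
──┬───┬───┬───┐                    


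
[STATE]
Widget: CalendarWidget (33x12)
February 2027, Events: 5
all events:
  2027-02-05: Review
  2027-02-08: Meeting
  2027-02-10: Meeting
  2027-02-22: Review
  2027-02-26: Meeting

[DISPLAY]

          February 2027          
Mo Tu We Th Fr Sa Su             
 1  2  3  4  5*  6  7            
 8*  9 10* 11 12 13 14           
15 16 17 18 19 20 21             
22* 23 24 25 26* 27 28           
                                 
                                 
                                 
                                 
                                 
                                 


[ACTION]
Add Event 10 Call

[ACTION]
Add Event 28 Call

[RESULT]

          February 2027          
Mo Tu We Th Fr Sa Su             
 1  2  3  4  5*  6  7            
 8*  9 10* 11 12 13 14           
15 16 17 18 19 20 21             
22* 23 24 25 26* 27 28*          
                                 
                                 
                                 
                                 
                                 
                                 


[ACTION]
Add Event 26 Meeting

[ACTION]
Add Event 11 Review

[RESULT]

          February 2027          
Mo Tu We Th Fr Sa Su             
 1  2  3  4  5*  6  7            
 8*  9 10* 11* 12 13 14          
15 16 17 18 19 20 21             
22* 23 24 25 26* 27 28*          
                                 
                                 
                                 
                                 
                                 
                                 


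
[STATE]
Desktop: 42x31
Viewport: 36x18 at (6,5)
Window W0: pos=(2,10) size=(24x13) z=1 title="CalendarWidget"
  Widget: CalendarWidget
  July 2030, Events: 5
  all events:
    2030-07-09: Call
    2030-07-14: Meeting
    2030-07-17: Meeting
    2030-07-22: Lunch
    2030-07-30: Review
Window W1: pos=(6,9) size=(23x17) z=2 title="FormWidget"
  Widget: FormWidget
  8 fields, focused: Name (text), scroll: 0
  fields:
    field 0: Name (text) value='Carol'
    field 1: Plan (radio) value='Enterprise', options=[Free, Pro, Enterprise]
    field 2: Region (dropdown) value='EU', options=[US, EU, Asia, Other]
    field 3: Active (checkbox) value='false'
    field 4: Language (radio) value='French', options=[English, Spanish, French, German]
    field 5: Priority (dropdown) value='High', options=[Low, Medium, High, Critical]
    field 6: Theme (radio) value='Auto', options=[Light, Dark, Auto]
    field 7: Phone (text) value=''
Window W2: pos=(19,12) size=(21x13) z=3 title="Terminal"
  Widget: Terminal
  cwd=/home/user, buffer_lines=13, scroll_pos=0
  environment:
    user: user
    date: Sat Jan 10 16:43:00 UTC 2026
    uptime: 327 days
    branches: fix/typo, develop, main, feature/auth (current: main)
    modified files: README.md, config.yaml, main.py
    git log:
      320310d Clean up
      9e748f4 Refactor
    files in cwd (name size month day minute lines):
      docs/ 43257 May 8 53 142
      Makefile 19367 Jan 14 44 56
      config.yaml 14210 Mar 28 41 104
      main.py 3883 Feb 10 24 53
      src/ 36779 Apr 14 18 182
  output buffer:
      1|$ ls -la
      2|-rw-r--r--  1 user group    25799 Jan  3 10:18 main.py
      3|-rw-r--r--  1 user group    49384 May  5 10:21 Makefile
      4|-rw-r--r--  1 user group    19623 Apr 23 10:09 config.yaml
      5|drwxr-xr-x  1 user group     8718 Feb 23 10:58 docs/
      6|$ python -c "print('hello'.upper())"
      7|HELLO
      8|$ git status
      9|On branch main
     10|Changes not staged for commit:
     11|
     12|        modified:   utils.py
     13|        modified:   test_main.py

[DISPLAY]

                                    
                                    
                                    
                                    
┏━━━━━━━━━━━━━━━━━━━━━┓             
┃ FormWidget          ┃             
┠─────────────────────┨             
┃> Name:     ┏━━━━━━━━━━━━━━━━━━━┓  
┃  Plan:     ┃ Terminal          ┃  
┃  Region:   ┠───────────────────┨  
┃  Active:   ┃$ ls -la           ┃  
┃  Language: ┃-rw-r--r--  1 user ┃  
┃  Priority: ┃-rw-r--r--  1 user ┃  
┃  Theme:    ┃-rw-r--r--  1 user ┃  
┃  Phone:    ┃drwxr-xr-x  1 user ┃  
┃            ┃$ python -c "print(┃  
┃            ┃HELLO              ┃  
┃            ┃$ git status       ┃  


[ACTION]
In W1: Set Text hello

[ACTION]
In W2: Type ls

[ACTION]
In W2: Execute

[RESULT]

                                    
                                    
                                    
                                    
┏━━━━━━━━━━━━━━━━━━━━━┓             
┃ FormWidget          ┃             
┠─────────────────────┨             
┃> Name:     ┏━━━━━━━━━━━━━━━━━━━┓  
┃  Plan:     ┃ Terminal          ┃  
┃  Region:   ┠───────────────────┨  
┃  Active:   ┃$ git status       ┃  
┃  Language: ┃On branch main     ┃  
┃  Priority: ┃Changes not staged ┃  
┃  Theme:    ┃                   ┃  
┃  Phone:    ┃        modified:  ┃  
┃            ┃        modified:  ┃  
┃            ┃$ ls               ┃  
┃            ┃docs/  Makefile  co┃  


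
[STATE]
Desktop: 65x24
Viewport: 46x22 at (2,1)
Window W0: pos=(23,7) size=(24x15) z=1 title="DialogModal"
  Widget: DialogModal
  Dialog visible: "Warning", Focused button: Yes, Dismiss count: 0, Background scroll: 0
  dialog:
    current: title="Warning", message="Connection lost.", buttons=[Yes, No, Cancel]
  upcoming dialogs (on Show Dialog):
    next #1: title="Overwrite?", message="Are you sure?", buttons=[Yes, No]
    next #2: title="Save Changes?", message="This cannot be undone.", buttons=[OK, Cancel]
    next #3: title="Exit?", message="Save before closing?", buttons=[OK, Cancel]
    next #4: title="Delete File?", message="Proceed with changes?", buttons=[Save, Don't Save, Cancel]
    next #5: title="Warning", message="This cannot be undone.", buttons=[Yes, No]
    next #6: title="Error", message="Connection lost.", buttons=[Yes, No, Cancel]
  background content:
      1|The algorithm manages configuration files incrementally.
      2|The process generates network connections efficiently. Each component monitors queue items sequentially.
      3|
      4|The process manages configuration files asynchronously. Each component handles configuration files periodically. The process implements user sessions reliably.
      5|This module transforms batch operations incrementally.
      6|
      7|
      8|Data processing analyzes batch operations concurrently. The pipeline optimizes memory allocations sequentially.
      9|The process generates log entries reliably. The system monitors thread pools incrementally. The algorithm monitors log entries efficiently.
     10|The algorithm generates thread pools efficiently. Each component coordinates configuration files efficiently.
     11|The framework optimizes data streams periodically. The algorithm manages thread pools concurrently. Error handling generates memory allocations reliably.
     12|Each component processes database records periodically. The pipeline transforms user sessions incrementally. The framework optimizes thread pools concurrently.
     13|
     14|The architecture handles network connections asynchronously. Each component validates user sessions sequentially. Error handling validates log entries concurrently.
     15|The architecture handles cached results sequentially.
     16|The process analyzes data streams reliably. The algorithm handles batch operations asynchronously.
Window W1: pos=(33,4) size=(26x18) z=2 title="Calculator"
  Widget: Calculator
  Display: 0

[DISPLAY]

                                              
                                              
                                              
                               ┏━━━━━━━━━━━━━━
                               ┃ Calculator   
                               ┠──────────────
                     ┏━━━━━━━━━┃              
                     ┃ DialogMo┃┌───┬───┬───┬─
                     ┠─────────┃│ 7 │ 8 │ 9 │ 
                     ┃The algor┃├───┼───┼───┼─
                     ┃The proce┃│ 4 │ 5 │ 6 │ 
                     ┃         ┃├───┼───┼───┼─
                     ┃Th┌──────┃│ 1 │ 2 │ 3 │ 
                     ┃Th│    Wa┃├───┼───┼───┼─
                     ┃  │Connec┃│ 0 │ . │ = │ 
                     ┃  │[Yes] ┃├───┼───┼───┼─
                     ┃Da└──────┃│ C │ MC│ MR│ 
                     ┃The proce┃└───┴───┴───┴─
                     ┃The algor┃              
                     ┃The frame┃              
                     ┗━━━━━━━━━┗━━━━━━━━━━━━━━
                                              


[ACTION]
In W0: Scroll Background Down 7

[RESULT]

                                              
                                              
                                              
                               ┏━━━━━━━━━━━━━━
                               ┃ Calculator   
                               ┠──────────────
                     ┏━━━━━━━━━┃              
                     ┃ DialogMo┃┌───┬───┬───┬─
                     ┠─────────┃│ 7 │ 8 │ 9 │ 
                     ┃Data proc┃├───┼───┼───┼─
                     ┃The proce┃│ 4 │ 5 │ 6 │ 
                     ┃The algor┃├───┼───┼───┼─
                     ┃Th┌──────┃│ 1 │ 2 │ 3 │ 
                     ┃Ea│    Wa┃├───┼───┼───┼─
                     ┃  │Connec┃│ 0 │ . │ = │ 
                     ┃Th│[Yes] ┃├───┼───┼───┼─
                     ┃Th└──────┃│ C │ MC│ MR│ 
                     ┃The proce┃└───┴───┴───┴─
                     ┃         ┃              
                     ┃         ┃              
                     ┗━━━━━━━━━┗━━━━━━━━━━━━━━
                                              


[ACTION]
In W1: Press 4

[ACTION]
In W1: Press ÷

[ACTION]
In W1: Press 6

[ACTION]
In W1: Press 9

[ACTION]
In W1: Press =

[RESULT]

                                              
                                              
                                              
                               ┏━━━━━━━━━━━━━━
                               ┃ Calculator   
                               ┠──────────────
                     ┏━━━━━━━━━┃           0.0
                     ┃ DialogMo┃┌───┬───┬───┬─
                     ┠─────────┃│ 7 │ 8 │ 9 │ 
                     ┃Data proc┃├───┼───┼───┼─
                     ┃The proce┃│ 4 │ 5 │ 6 │ 
                     ┃The algor┃├───┼───┼───┼─
                     ┃Th┌──────┃│ 1 │ 2 │ 3 │ 
                     ┃Ea│    Wa┃├───┼───┼───┼─
                     ┃  │Connec┃│ 0 │ . │ = │ 
                     ┃Th│[Yes] ┃├───┼───┼───┼─
                     ┃Th└──────┃│ C │ MC│ MR│ 
                     ┃The proce┃└───┴───┴───┴─
                     ┃         ┃              
                     ┃         ┃              
                     ┗━━━━━━━━━┗━━━━━━━━━━━━━━
                                              
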